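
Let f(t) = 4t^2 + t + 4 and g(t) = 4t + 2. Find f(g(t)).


Substitute g(t) into f:
f(g(t)) = 4*(4t + 2)^2 + 1*(4t + 2) + 4
(4t + 2)^2 = 16t^2 + 16t + 4
Expand and combine: 64t^2 + 68t + 22


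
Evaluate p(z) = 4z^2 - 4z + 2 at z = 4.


Using direct substitution:
  4 * (4)^2 = 64
  -4 * (4)^1 = -16
  constant: 2
Sum = 64 - 16 + 2 = 50


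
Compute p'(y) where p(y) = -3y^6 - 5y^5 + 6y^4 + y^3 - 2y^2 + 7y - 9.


Apply the power rule term by term:
  d/dy(-3y^6) = -18y^5
  d/dy(-5y^5) = -25y^4
  d/dy(6y^4) = 24y^3
  d/dy(y^3) = 3y^2
  d/dy(-2y^2) = -4y
  d/dy(7y) = 7
  d/dy(-9) = 0
p'(y) = -18y^5 - 25y^4 + 24y^3 + 3y^2 - 4y + 7


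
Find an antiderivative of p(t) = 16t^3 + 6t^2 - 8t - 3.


Reverse power rule on each term:
  ∫ 16t^3 dt = 4t^4
  ∫ 6t^2 dt = 2t^3
  ∫ -8t dt = -4t^2
  ∫ -3 dt = -3t
F(t) = 4t^4 + 2t^3 - 4t^2 - 3t + C


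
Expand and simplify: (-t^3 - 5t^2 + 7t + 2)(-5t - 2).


Distribute each term of the first polynomial:
  (-t^3)(-5t - 2) = 5t^4 + 2t^3
  (-5t^2)(-5t - 2) = 25t^3 + 10t^2
  (7t)(-5t - 2) = -35t^2 - 14t
  (2)(-5t - 2) = -10t - 4
Sum: 5t^4 + 27t^3 - 25t^2 - 24t - 4


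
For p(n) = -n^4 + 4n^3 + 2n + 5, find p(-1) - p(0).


p(-1) = -2
p(0) = 5
p(-1) - p(0) = -2 - 5 = -7


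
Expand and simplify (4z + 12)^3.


Expand (4z + 12)^3 by repeated multiplication:
  (4z + 12)^2 = 16z^2 + 96z + 144
= 64z^3 + 576z^2 + 1728z + 1728


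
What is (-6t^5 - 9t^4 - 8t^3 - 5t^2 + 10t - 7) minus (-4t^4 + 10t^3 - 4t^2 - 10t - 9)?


Distribute the minus sign:
  (-6t^5 - 9t^4 - 8t^3 - 5t^2 + 10t - 7)
- (-4t^4 + 10t^3 - 4t^2 - 10t - 9)
Negate second polynomial: 4t^4 - 10t^3 + 4t^2 + 10t + 9
Add: -6t^5 - 5t^4 - 18t^3 - t^2 + 20t + 2


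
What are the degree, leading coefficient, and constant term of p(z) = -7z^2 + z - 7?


Highest power of z is 2, with coefficient -7. Constant term is -7.
Degree = 2, leading coefficient = -7, constant term = -7


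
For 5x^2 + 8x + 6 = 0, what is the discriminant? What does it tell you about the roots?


D = b^2 - 4ac = (8)^2 - 4(5)(6) = 64 - 120 = -56
Since D < 0: two complex conjugate roots (no real roots)


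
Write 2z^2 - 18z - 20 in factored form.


Roots satisfy r1 + r2 = -b/a = 9 and r1*r2 = c/a = -10.
So r1 = 10, r2 = -1.
2z^2 - 18z - 20 = 2(z - r1)(z - r2) = 2(z - 10)(z + 1)


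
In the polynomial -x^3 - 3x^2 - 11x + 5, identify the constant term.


Read off the constant term: 5


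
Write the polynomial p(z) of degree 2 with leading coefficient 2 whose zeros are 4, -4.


p(z) = 2(z - 4)(z + 4)
Expand: 2z^2 - 32


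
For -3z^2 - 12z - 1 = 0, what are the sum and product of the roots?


For az^2+bz+c=0: sum = -b/a, product = c/a.
a=-3, b=-12, c=-1
Sum = -(-12)/-3 = -4
Product = (-1)/-3 = 1/3


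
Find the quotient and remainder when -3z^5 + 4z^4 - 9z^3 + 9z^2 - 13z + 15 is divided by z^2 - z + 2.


(-3z^5 + 4z^4 - 9z^3 + 9z^2 - 13z + 15) / (z^2 - z + 2)
Step 1: -3z^3 * (z^2 - z + 2) = -3z^5 + 3z^4 - 6z^3; subtract.
Step 2: z^2 * (z^2 - z + 2) = z^4 - z^3 + 2z^2; subtract.
Step 3: -2z * (z^2 - z + 2) = -2z^3 + 2z^2 - 4z; subtract.
Step 4: 5 * (z^2 - z + 2) = 5z^2 - 5z + 10; subtract.
Quotient: -3z^3 + z^2 - 2z + 5, Remainder: -4z + 5


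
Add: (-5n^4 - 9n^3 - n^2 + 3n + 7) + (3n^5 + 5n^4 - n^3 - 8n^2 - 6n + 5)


Align terms by degree and add:
  -5n^4 - 9n^3 - n^2 + 3n + 7
+ 3n^5 + 5n^4 - n^3 - 8n^2 - 6n + 5
= 3n^5 - 10n^3 - 9n^2 - 3n + 12


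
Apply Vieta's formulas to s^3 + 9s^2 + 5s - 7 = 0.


Monic cubic s^3+bs^2+cs+d=0: sum=-b, pairwise sum=c, product=-d.
b=9, c=5, d=-7
r1+r2+r3 = -9
r1r2+r1r3+r2r3 = 5
r1r2r3 = 7


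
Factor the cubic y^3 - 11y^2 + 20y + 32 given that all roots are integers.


Try integer roots (divisors of 32). y=4: p(4)=0.
Divide out (y - 4): quotient is y^2 - 7y - 8.
Factor the quadratic: (y + 1)(y - 8)
Result: (y - 4)(y + 1)(y - 8)


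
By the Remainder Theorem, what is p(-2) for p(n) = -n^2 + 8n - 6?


By the Remainder Theorem, the remainder equals p(-2):
  -1*(-2)^2 = -4
  8*(-2)^1 = -16
  constant: -6
Sum: -4 - 16 - 6 = -26


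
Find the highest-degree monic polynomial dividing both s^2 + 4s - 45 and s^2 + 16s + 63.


Factor each:
  s^2 + 4s - 45 = (s + 9)(s - 5)
  s^2 + 16s + 63 = (s + 9)(s + 7)
Common monic factor: s + 9


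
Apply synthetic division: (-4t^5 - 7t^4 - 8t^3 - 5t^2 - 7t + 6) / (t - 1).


Synthetic division with c = 1. Coefficients: -4, -7, -8, -5, -7, 6
Bring down -4.
  -4 * 1 = -4; -4 - 7 = -11
  -11 * 1 = -11; -11 - 8 = -19
  -19 * 1 = -19; -19 - 5 = -24
  -24 * 1 = -24; -24 - 7 = -31
  -31 * 1 = -31; -31 + 6 = -25
Quotient: -4t^4 - 11t^3 - 19t^2 - 24t - 31, Remainder: -25


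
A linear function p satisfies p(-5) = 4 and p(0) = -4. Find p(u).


p(u) = mu + b. Using p(-5)=4, p(0)=-4:
m = (4 + 4)/(-5) = 8/-5 = -8/5
b = 4 - m*(-5) = 4 - 8 = -4
p(u) = -(8/5)u - 4


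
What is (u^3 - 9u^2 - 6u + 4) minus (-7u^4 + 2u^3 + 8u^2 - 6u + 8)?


Distribute the minus sign:
  (u^3 - 9u^2 - 6u + 4)
- (-7u^4 + 2u^3 + 8u^2 - 6u + 8)
Negate second polynomial: 7u^4 - 2u^3 - 8u^2 + 6u - 8
Add: 7u^4 - u^3 - 17u^2 - 4


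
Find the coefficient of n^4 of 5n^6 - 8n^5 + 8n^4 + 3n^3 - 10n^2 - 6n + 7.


Read off the coefficient of n^4: 8


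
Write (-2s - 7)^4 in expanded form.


Expand (-2s - 7)^4 by repeated multiplication:
  (-2s - 7)^2 = 4s^2 + 28s + 49
  (-2s - 7)^3 = -8s^3 - 84s^2 - 294s - 343
= 16s^4 + 224s^3 + 1176s^2 + 2744s + 2401


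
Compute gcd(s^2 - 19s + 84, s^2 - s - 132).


Factor each:
  s^2 - 19s + 84 = (s - 12)(s - 7)
  s^2 - s - 132 = (s - 12)(s + 11)
Common monic factor: s - 12


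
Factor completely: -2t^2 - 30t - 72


Roots satisfy r1 + r2 = -b/a = -15 and r1*r2 = c/a = 36.
So r1 = -12, r2 = -3.
-2t^2 - 30t - 72 = -2(t - r1)(t - r2) = -2(t + 12)(t + 3)


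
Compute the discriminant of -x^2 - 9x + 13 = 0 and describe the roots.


D = b^2 - 4ac = (-9)^2 - 4(-1)(13) = 81 + 52 = 133
Since D > 0: two distinct irrational roots


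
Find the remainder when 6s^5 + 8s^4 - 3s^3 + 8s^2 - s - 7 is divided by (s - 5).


By the Remainder Theorem, the remainder equals p(5):
  6*(5)^5 = 18750
  8*(5)^4 = 5000
  -3*(5)^3 = -375
  8*(5)^2 = 200
  -1*(5)^1 = -5
  constant: -7
Sum: 18750 + 5000 - 375 + 200 - 5 - 7 = 23563


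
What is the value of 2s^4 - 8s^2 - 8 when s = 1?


Using direct substitution:
  2 * (1)^4 = 2
  0 * (1)^3 = 0
  -8 * (1)^2 = -8
  0 * (1)^1 = 0
  constant: -8
Sum = 2 + 0 - 8 + 0 - 8 = -14


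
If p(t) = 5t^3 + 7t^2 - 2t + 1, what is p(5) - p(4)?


p(5) = 791
p(4) = 425
p(5) - p(4) = 791 - 425 = 366


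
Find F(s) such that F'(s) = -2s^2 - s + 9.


Reverse power rule on each term:
  ∫ -2s^2 ds = -(2/3)s^3
  ∫ -s ds = -(1/2)s^2
  ∫ 9 ds = 9s
F(s) = -(2/3)s^3 - (1/2)s^2 + 9s + C


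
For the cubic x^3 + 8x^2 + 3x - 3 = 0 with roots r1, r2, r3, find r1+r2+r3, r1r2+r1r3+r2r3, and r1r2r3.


Monic cubic x^3+bx^2+cx+d=0: sum=-b, pairwise sum=c, product=-d.
b=8, c=3, d=-3
r1+r2+r3 = -8
r1r2+r1r3+r2r3 = 3
r1r2r3 = 3


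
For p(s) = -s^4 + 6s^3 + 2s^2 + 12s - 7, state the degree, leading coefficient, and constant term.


Highest power of s is 4, with coefficient -1. Constant term is -7.
Degree = 4, leading coefficient = -1, constant term = -7


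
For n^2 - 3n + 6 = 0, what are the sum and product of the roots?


For an^2+bn+c=0: sum = -b/a, product = c/a.
a=1, b=-3, c=6
Sum = -(-3)/1 = 3
Product = (6)/1 = 6


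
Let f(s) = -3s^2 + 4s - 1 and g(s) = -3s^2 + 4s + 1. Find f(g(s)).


Substitute g(s) into f:
f(g(s)) = -3*(-3s^2 + 4s + 1)^2 + 4*(-3s^2 + 4s + 1) + (-1)
(-3s^2 + 4s + 1)^2 = 9s^4 - 24s^3 + 10s^2 + 8s + 1
Expand and combine: -27s^4 + 72s^3 - 42s^2 - 8s


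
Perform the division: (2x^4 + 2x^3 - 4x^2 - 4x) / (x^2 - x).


(2x^4 + 2x^3 - 4x^2 - 4x) / (x^2 - x)
Step 1: 2x^2 * (x^2 - x) = 2x^4 - 2x^3; subtract.
Step 2: 4x * (x^2 - x) = 4x^3 - 4x^2; subtract.
Step 3: 0 * (x^2 - x) = 0; subtract.
Quotient: 2x^2 + 4x, Remainder: -4x


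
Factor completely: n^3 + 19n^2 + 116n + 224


Try integer roots (divisors of 224). n=-7: p(-7)=0.
Divide out (n + 7): quotient is n^2 + 12n + 32.
Factor the quadratic: (n + 8)(n + 4)
Result: (n + 7)(n + 8)(n + 4)


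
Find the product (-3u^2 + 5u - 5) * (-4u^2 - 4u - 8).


Distribute each term of the first polynomial:
  (-3u^2)(-4u^2 - 4u - 8) = 12u^4 + 12u^3 + 24u^2
  (5u)(-4u^2 - 4u - 8) = -20u^3 - 20u^2 - 40u
  (-5)(-4u^2 - 4u - 8) = 20u^2 + 20u + 40
Sum: 12u^4 - 8u^3 + 24u^2 - 20u + 40


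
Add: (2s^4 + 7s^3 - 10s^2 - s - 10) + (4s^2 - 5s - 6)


Align terms by degree and add:
  2s^4 + 7s^3 - 10s^2 - s - 10
+ 4s^2 - 5s - 6
= 2s^4 + 7s^3 - 6s^2 - 6s - 16


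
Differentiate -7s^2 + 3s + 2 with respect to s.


Apply the power rule term by term:
  d/ds(-7s^2) = -14s
  d/ds(3s) = 3
  d/ds(2) = 0
p'(s) = -14s + 3


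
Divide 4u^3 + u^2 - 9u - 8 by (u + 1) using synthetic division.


Synthetic division with c = -1. Coefficients: 4, 1, -9, -8
Bring down 4.
  4 * -1 = -4; -4 + 1 = -3
  -3 * -1 = 3; 3 - 9 = -6
  -6 * -1 = 6; 6 - 8 = -2
Quotient: 4u^2 - 3u - 6, Remainder: -2


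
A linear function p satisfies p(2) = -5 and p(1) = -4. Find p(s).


p(s) = ms + b. Using p(2)=-5, p(1)=-4:
m = (-5 + 4)/(2 - 1) = -1/1 = -1
b = -5 - m*(2) = -5 + 2 = -3
p(s) = -s - 3


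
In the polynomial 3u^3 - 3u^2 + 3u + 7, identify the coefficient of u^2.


Read off the coefficient of u^2: -3


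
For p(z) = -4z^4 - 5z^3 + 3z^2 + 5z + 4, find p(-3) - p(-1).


p(-3) = -173
p(-1) = 3
p(-3) - p(-1) = -173 - 3 = -176


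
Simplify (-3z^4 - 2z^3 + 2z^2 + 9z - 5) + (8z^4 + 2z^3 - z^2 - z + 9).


Align terms by degree and add:
  -3z^4 - 2z^3 + 2z^2 + 9z - 5
+ 8z^4 + 2z^3 - z^2 - z + 9
= 5z^4 + z^2 + 8z + 4


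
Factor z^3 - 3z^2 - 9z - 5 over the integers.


Try integer roots (divisors of -5). z=5: p(5)=0.
Divide out (z - 5): quotient is z^2 + 2z + 1.
Factor the quadratic: (z + 1)(z + 1)
Result: (z - 5)(z + 1)(z + 1)


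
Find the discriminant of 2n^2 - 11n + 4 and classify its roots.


D = b^2 - 4ac = (-11)^2 - 4(2)(4) = 121 - 32 = 89
Since D > 0: two distinct irrational roots


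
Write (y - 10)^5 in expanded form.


Expand (y - 10)^5 by repeated multiplication:
  (y - 10)^2 = y^2 - 20y + 100
  (y - 10)^3 = y^3 - 30y^2 + 300y - 1000
  (y - 10)^4 = y^4 - 40y^3 + 600y^2 - 4000y + 10000
= y^5 - 50y^4 + 1000y^3 - 10000y^2 + 50000y - 100000


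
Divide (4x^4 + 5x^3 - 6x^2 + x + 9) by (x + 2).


(4x^4 + 5x^3 - 6x^2 + x + 9) / (x + 2)
Step 1: 4x^3 * (x + 2) = 4x^4 + 8x^3; subtract.
Step 2: -3x^2 * (x + 2) = -3x^3 - 6x^2; subtract.
Step 3: 0 * (x + 2) = 0; subtract.
Step 4: 1 * (x + 2) = x + 2; subtract.
Quotient: 4x^3 - 3x^2 + 1, Remainder: 7


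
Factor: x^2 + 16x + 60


Roots satisfy r1 + r2 = -b/a = -16 and r1*r2 = c/a = 60.
So r1 = -10, r2 = -6.
x^2 + 16x + 60 = (x - r1)(x - r2) = (x + 10)(x + 6)


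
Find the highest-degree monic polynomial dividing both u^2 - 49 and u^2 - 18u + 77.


Factor each:
  u^2 - 49 = (u - 7)(u + 7)
  u^2 - 18u + 77 = (u - 7)(u - 11)
Common monic factor: u - 7


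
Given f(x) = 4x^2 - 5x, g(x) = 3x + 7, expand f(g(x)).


Substitute g(x) into f:
f(g(x)) = 4*(3x + 7)^2 + (-5)*(3x + 7)
(3x + 7)^2 = 9x^2 + 42x + 49
Expand and combine: 36x^2 + 153x + 161


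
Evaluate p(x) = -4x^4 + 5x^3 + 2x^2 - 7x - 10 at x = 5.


Using direct substitution:
  -4 * (5)^4 = -2500
  5 * (5)^3 = 625
  2 * (5)^2 = 50
  -7 * (5)^1 = -35
  constant: -10
Sum = -2500 + 625 + 50 - 35 - 10 = -1870


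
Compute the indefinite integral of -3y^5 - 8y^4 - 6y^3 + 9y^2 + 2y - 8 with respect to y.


Reverse power rule on each term:
  ∫ -3y^5 dy = -(1/2)y^6
  ∫ -8y^4 dy = -(8/5)y^5
  ∫ -6y^3 dy = -(3/2)y^4
  ∫ 9y^2 dy = 3y^3
  ∫ 2y dy = y^2
  ∫ -8 dy = -8y
F(y) = -(1/2)y^6 - (8/5)y^5 - (3/2)y^4 + 3y^3 + y^2 - 8y + C


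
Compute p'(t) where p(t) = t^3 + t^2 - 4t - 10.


Apply the power rule term by term:
  d/dt(t^3) = 3t^2
  d/dt(t^2) = 2t
  d/dt(-4t) = -4
  d/dt(-10) = 0
p'(t) = 3t^2 + 2t - 4


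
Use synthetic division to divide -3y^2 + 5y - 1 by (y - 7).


Synthetic division with c = 7. Coefficients: -3, 5, -1
Bring down -3.
  -3 * 7 = -21; -21 + 5 = -16
  -16 * 7 = -112; -112 - 1 = -113
Quotient: -3y - 16, Remainder: -113


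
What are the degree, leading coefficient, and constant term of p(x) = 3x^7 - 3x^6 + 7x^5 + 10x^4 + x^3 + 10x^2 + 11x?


Highest power of x is 7, with coefficient 3. Constant term is 0.
Degree = 7, leading coefficient = 3, constant term = 0


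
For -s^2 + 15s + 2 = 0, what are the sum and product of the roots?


For as^2+bs+c=0: sum = -b/a, product = c/a.
a=-1, b=15, c=2
Sum = -(15)/-1 = 15
Product = (2)/-1 = -2


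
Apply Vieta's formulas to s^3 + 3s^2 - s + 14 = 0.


Monic cubic s^3+bs^2+cs+d=0: sum=-b, pairwise sum=c, product=-d.
b=3, c=-1, d=14
r1+r2+r3 = -3
r1r2+r1r3+r2r3 = -1
r1r2r3 = -14


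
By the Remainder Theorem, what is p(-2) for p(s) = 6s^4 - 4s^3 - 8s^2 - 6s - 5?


By the Remainder Theorem, the remainder equals p(-2):
  6*(-2)^4 = 96
  -4*(-2)^3 = 32
  -8*(-2)^2 = -32
  -6*(-2)^1 = 12
  constant: -5
Sum: 96 + 32 - 32 + 12 - 5 = 103


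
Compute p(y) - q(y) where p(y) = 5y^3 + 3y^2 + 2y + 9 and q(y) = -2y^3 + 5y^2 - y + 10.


Distribute the minus sign:
  (5y^3 + 3y^2 + 2y + 9)
- (-2y^3 + 5y^2 - y + 10)
Negate second polynomial: 2y^3 - 5y^2 + y - 10
Add: 7y^3 - 2y^2 + 3y - 1


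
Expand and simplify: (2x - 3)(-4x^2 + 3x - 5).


Distribute each term of the first polynomial:
  (2x)(-4x^2 + 3x - 5) = -8x^3 + 6x^2 - 10x
  (-3)(-4x^2 + 3x - 5) = 12x^2 - 9x + 15
Sum: -8x^3 + 18x^2 - 19x + 15


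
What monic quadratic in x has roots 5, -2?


p(x) = (x - 5)(x + 2)
Expand: x^2 - 3x - 10


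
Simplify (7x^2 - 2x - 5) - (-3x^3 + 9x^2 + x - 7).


Distribute the minus sign:
  (7x^2 - 2x - 5)
- (-3x^3 + 9x^2 + x - 7)
Negate second polynomial: 3x^3 - 9x^2 - x + 7
Add: 3x^3 - 2x^2 - 3x + 2


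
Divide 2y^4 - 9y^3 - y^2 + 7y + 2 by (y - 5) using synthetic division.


Synthetic division with c = 5. Coefficients: 2, -9, -1, 7, 2
Bring down 2.
  2 * 5 = 10; 10 - 9 = 1
  1 * 5 = 5; 5 - 1 = 4
  4 * 5 = 20; 20 + 7 = 27
  27 * 5 = 135; 135 + 2 = 137
Quotient: 2y^3 + y^2 + 4y + 27, Remainder: 137


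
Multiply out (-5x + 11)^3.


Expand (-5x + 11)^3 by repeated multiplication:
  (-5x + 11)^2 = 25x^2 - 110x + 121
= -125x^3 + 825x^2 - 1815x + 1331


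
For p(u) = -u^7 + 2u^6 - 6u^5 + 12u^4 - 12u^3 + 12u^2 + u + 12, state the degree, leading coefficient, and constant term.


Highest power of u is 7, with coefficient -1. Constant term is 12.
Degree = 7, leading coefficient = -1, constant term = 12


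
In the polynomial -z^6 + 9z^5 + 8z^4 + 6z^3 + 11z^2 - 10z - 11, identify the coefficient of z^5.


Read off the coefficient of z^5: 9


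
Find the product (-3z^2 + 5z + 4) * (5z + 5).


Distribute each term of the first polynomial:
  (-3z^2)(5z + 5) = -15z^3 - 15z^2
  (5z)(5z + 5) = 25z^2 + 25z
  (4)(5z + 5) = 20z + 20
Sum: -15z^3 + 10z^2 + 45z + 20


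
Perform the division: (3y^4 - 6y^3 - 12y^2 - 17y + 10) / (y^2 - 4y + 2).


(3y^4 - 6y^3 - 12y^2 - 17y + 10) / (y^2 - 4y + 2)
Step 1: 3y^2 * (y^2 - 4y + 2) = 3y^4 - 12y^3 + 6y^2; subtract.
Step 2: 6y * (y^2 - 4y + 2) = 6y^3 - 24y^2 + 12y; subtract.
Step 3: 6 * (y^2 - 4y + 2) = 6y^2 - 24y + 12; subtract.
Quotient: 3y^2 + 6y + 6, Remainder: -5y - 2


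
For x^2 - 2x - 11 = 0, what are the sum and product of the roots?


For ax^2+bx+c=0: sum = -b/a, product = c/a.
a=1, b=-2, c=-11
Sum = -(-2)/1 = 2
Product = (-11)/1 = -11


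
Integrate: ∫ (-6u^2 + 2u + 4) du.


Reverse power rule on each term:
  ∫ -6u^2 du = -2u^3
  ∫ 2u du = u^2
  ∫ 4 du = 4u
F(u) = -2u^3 + u^2 + 4u + C


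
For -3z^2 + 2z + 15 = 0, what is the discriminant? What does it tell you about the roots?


D = b^2 - 4ac = (2)^2 - 4(-3)(15) = 4 + 180 = 184
Since D > 0: two distinct irrational roots


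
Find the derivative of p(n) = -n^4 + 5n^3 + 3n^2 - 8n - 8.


Apply the power rule term by term:
  d/dn(-n^4) = -4n^3
  d/dn(5n^3) = 15n^2
  d/dn(3n^2) = 6n
  d/dn(-8n) = -8
  d/dn(-8) = 0
p'(n) = -4n^3 + 15n^2 + 6n - 8


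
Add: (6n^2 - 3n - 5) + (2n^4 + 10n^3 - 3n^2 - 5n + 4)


Align terms by degree and add:
  6n^2 - 3n - 5
+ 2n^4 + 10n^3 - 3n^2 - 5n + 4
= 2n^4 + 10n^3 + 3n^2 - 8n - 1


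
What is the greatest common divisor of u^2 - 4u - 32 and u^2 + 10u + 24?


Factor each:
  u^2 - 4u - 32 = (u + 4)(u - 8)
  u^2 + 10u + 24 = (u + 4)(u + 6)
Common monic factor: u + 4


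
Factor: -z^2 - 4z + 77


Roots satisfy r1 + r2 = -b/a = -4 and r1*r2 = c/a = -77.
So r1 = -11, r2 = 7.
-z^2 - 4z + 77 = -(z - r1)(z - r2) = -(z + 11)(z - 7)


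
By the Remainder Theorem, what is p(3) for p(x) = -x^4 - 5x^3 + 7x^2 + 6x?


By the Remainder Theorem, the remainder equals p(3):
  -1*(3)^4 = -81
  -5*(3)^3 = -135
  7*(3)^2 = 63
  6*(3)^1 = 18
  constant: 0
Sum: -81 - 135 + 63 + 18 + 0 = -135


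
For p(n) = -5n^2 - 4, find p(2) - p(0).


p(2) = -24
p(0) = -4
p(2) - p(0) = -24 + 4 = -20


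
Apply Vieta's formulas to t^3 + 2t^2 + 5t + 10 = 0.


Monic cubic t^3+bt^2+ct+d=0: sum=-b, pairwise sum=c, product=-d.
b=2, c=5, d=10
r1+r2+r3 = -2
r1r2+r1r3+r2r3 = 5
r1r2r3 = -10


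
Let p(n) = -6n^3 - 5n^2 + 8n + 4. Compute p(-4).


Using direct substitution:
  -6 * (-4)^3 = 384
  -5 * (-4)^2 = -80
  8 * (-4)^1 = -32
  constant: 4
Sum = 384 - 80 - 32 + 4 = 276


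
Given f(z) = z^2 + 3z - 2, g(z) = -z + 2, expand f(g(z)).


Substitute g(z) into f:
f(g(z)) = 1*(-z + 2)^2 + 3*(-z + 2) + (-2)
(-z + 2)^2 = z^2 - 4z + 4
Expand and combine: z^2 - 7z + 8


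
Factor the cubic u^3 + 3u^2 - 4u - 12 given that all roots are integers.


Try integer roots (divisors of -12). u=-3: p(-3)=0.
Divide out (u + 3): quotient is u^2 - 4.
Factor the quadratic: (u + 2)(u - 2)
Result: (u + 3)(u + 2)(u - 2)


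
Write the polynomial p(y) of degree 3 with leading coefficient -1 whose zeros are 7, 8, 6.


p(y) = -(y - 7)(y - 8)(y - 6)
Expand: -y^3 + 21y^2 - 146y + 336


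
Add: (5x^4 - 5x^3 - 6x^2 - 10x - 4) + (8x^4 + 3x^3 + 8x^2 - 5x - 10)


Align terms by degree and add:
  5x^4 - 5x^3 - 6x^2 - 10x - 4
+ 8x^4 + 3x^3 + 8x^2 - 5x - 10
= 13x^4 - 2x^3 + 2x^2 - 15x - 14


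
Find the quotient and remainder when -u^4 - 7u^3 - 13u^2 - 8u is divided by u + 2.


(-u^4 - 7u^3 - 13u^2 - 8u) / (u + 2)
Step 1: -u^3 * (u + 2) = -u^4 - 2u^3; subtract.
Step 2: -5u^2 * (u + 2) = -5u^3 - 10u^2; subtract.
Step 3: -3u * (u + 2) = -3u^2 - 6u; subtract.
Step 4: -2 * (u + 2) = -2u - 4; subtract.
Quotient: -u^3 - 5u^2 - 3u - 2, Remainder: 4


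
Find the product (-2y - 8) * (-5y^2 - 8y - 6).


Distribute each term of the first polynomial:
  (-2y)(-5y^2 - 8y - 6) = 10y^3 + 16y^2 + 12y
  (-8)(-5y^2 - 8y - 6) = 40y^2 + 64y + 48
Sum: 10y^3 + 56y^2 + 76y + 48


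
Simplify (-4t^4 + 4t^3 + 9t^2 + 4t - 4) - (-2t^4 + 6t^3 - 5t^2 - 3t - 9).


Distribute the minus sign:
  (-4t^4 + 4t^3 + 9t^2 + 4t - 4)
- (-2t^4 + 6t^3 - 5t^2 - 3t - 9)
Negate second polynomial: 2t^4 - 6t^3 + 5t^2 + 3t + 9
Add: -2t^4 - 2t^3 + 14t^2 + 7t + 5


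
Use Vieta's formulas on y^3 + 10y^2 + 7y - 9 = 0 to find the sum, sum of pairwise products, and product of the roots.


Monic cubic y^3+by^2+cy+d=0: sum=-b, pairwise sum=c, product=-d.
b=10, c=7, d=-9
r1+r2+r3 = -10
r1r2+r1r3+r2r3 = 7
r1r2r3 = 9


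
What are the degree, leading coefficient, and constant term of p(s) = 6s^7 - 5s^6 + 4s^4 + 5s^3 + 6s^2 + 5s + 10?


Highest power of s is 7, with coefficient 6. Constant term is 10.
Degree = 7, leading coefficient = 6, constant term = 10


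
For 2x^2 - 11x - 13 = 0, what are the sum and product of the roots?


For ax^2+bx+c=0: sum = -b/a, product = c/a.
a=2, b=-11, c=-13
Sum = -(-11)/2 = 11/2
Product = (-13)/2 = -13/2


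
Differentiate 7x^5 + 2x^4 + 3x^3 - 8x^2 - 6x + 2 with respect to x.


Apply the power rule term by term:
  d/dx(7x^5) = 35x^4
  d/dx(2x^4) = 8x^3
  d/dx(3x^3) = 9x^2
  d/dx(-8x^2) = -16x
  d/dx(-6x) = -6
  d/dx(2) = 0
p'(x) = 35x^4 + 8x^3 + 9x^2 - 16x - 6


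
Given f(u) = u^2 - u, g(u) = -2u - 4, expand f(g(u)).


Substitute g(u) into f:
f(g(u)) = 1*(-2u - 4)^2 + (-1)*(-2u - 4)
(-2u - 4)^2 = 4u^2 + 16u + 16
Expand and combine: 4u^2 + 18u + 20


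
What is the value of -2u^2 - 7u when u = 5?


Using direct substitution:
  -2 * (5)^2 = -50
  -7 * (5)^1 = -35
  constant: 0
Sum = -50 - 35 + 0 = -85


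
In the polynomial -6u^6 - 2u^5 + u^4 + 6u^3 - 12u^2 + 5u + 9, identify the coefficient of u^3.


Read off the coefficient of u^3: 6


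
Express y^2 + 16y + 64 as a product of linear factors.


Roots satisfy r1 + r2 = -b/a = -16 and r1*r2 = c/a = 64.
So r1 = -8, r2 = -8.
y^2 + 16y + 64 = (y - r1)(y - r2) = (y + 8)(y + 8)


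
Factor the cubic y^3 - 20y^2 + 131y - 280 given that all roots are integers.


Try integer roots (divisors of -280). y=7: p(7)=0.
Divide out (y - 7): quotient is y^2 - 13y + 40.
Factor the quadratic: (y - 5)(y - 8)
Result: (y - 7)(y - 5)(y - 8)


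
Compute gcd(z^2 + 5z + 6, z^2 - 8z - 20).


Factor each:
  z^2 + 5z + 6 = (z + 2)(z + 3)
  z^2 - 8z - 20 = (z + 2)(z - 10)
Common monic factor: z + 2


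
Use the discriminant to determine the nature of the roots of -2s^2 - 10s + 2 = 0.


D = b^2 - 4ac = (-10)^2 - 4(-2)(2) = 100 + 16 = 116
Since D > 0: two distinct irrational roots


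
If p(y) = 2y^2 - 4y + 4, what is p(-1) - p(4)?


p(-1) = 10
p(4) = 20
p(-1) - p(4) = 10 - 20 = -10


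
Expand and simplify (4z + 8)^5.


Expand (4z + 8)^5 by repeated multiplication:
  (4z + 8)^2 = 16z^2 + 64z + 64
  (4z + 8)^3 = 64z^3 + 384z^2 + 768z + 512
  (4z + 8)^4 = 256z^4 + 2048z^3 + 6144z^2 + 8192z + 4096
= 1024z^5 + 10240z^4 + 40960z^3 + 81920z^2 + 81920z + 32768


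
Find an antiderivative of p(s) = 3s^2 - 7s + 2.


Reverse power rule on each term:
  ∫ 3s^2 ds = s^3
  ∫ -7s ds = -(7/2)s^2
  ∫ 2 ds = 2s
F(s) = s^3 - (7/2)s^2 + 2s + C


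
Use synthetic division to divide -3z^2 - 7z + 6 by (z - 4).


Synthetic division with c = 4. Coefficients: -3, -7, 6
Bring down -3.
  -3 * 4 = -12; -12 - 7 = -19
  -19 * 4 = -76; -76 + 6 = -70
Quotient: -3z - 19, Remainder: -70


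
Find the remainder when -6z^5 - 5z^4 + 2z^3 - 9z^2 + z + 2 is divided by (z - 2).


By the Remainder Theorem, the remainder equals p(2):
  -6*(2)^5 = -192
  -5*(2)^4 = -80
  2*(2)^3 = 16
  -9*(2)^2 = -36
  1*(2)^1 = 2
  constant: 2
Sum: -192 - 80 + 16 - 36 + 2 + 2 = -288


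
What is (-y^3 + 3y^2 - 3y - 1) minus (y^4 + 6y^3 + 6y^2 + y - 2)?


Distribute the minus sign:
  (-y^3 + 3y^2 - 3y - 1)
- (y^4 + 6y^3 + 6y^2 + y - 2)
Negate second polynomial: -y^4 - 6y^3 - 6y^2 - y + 2
Add: -y^4 - 7y^3 - 3y^2 - 4y + 1


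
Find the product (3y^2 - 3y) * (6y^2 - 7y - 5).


Distribute each term of the first polynomial:
  (3y^2)(6y^2 - 7y - 5) = 18y^4 - 21y^3 - 15y^2
  (-3y)(6y^2 - 7y - 5) = -18y^3 + 21y^2 + 15y
Sum: 18y^4 - 39y^3 + 6y^2 + 15y


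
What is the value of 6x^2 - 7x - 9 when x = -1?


Using direct substitution:
  6 * (-1)^2 = 6
  -7 * (-1)^1 = 7
  constant: -9
Sum = 6 + 7 - 9 = 4


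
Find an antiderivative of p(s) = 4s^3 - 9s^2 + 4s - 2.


Reverse power rule on each term:
  ∫ 4s^3 ds = s^4
  ∫ -9s^2 ds = -3s^3
  ∫ 4s ds = 2s^2
  ∫ -2 ds = -2s
F(s) = s^4 - 3s^3 + 2s^2 - 2s + C


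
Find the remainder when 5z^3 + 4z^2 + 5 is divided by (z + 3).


By the Remainder Theorem, the remainder equals p(-3):
  5*(-3)^3 = -135
  4*(-3)^2 = 36
  0*(-3)^1 = 0
  constant: 5
Sum: -135 + 36 + 0 + 5 = -94


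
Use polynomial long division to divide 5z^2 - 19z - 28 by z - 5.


(5z^2 - 19z - 28) / (z - 5)
Step 1: 5z * (z - 5) = 5z^2 - 25z; subtract.
Step 2: 6 * (z - 5) = 6z - 30; subtract.
Quotient: 5z + 6, Remainder: 2


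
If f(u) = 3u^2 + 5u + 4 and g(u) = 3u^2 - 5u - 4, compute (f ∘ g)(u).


Substitute g(u) into f:
f(g(u)) = 3*(3u^2 - 5u - 4)^2 + 5*(3u^2 - 5u - 4) + 4
(3u^2 - 5u - 4)^2 = 9u^4 - 30u^3 + u^2 + 40u + 16
Expand and combine: 27u^4 - 90u^3 + 18u^2 + 95u + 32


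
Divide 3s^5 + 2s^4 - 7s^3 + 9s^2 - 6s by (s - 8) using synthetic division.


Synthetic division with c = 8. Coefficients: 3, 2, -7, 9, -6, 0
Bring down 3.
  3 * 8 = 24; 24 + 2 = 26
  26 * 8 = 208; 208 - 7 = 201
  201 * 8 = 1608; 1608 + 9 = 1617
  1617 * 8 = 12936; 12936 - 6 = 12930
  12930 * 8 = 103440; 103440 + 0 = 103440
Quotient: 3s^4 + 26s^3 + 201s^2 + 1617s + 12930, Remainder: 103440


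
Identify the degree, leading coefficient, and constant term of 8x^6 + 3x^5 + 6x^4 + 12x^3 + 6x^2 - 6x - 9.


Highest power of x is 6, with coefficient 8. Constant term is -9.
Degree = 6, leading coefficient = 8, constant term = -9


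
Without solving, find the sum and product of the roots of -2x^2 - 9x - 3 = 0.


For ax^2+bx+c=0: sum = -b/a, product = c/a.
a=-2, b=-9, c=-3
Sum = -(-9)/-2 = -9/2
Product = (-3)/-2 = 3/2


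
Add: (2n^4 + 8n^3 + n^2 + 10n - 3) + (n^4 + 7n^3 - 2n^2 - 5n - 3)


Align terms by degree and add:
  2n^4 + 8n^3 + n^2 + 10n - 3
+ n^4 + 7n^3 - 2n^2 - 5n - 3
= 3n^4 + 15n^3 - n^2 + 5n - 6


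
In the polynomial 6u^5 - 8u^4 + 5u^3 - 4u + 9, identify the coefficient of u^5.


Read off the coefficient of u^5: 6


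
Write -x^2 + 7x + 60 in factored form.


Roots satisfy r1 + r2 = -b/a = 7 and r1*r2 = c/a = -60.
So r1 = -5, r2 = 12.
-x^2 + 7x + 60 = -(x - r1)(x - r2) = -(x + 5)(x - 12)


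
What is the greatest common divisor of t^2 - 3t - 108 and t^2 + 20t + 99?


Factor each:
  t^2 - 3t - 108 = (t + 9)(t - 12)
  t^2 + 20t + 99 = (t + 9)(t + 11)
Common monic factor: t + 9


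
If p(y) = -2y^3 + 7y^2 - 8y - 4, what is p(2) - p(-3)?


p(2) = -8
p(-3) = 137
p(2) - p(-3) = -8 - 137 = -145


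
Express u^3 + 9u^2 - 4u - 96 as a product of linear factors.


Try integer roots (divisors of -96). u=-8: p(-8)=0.
Divide out (u + 8): quotient is u^2 + u - 12.
Factor the quadratic: (u - 3)(u + 4)
Result: (u + 8)(u - 3)(u + 4)


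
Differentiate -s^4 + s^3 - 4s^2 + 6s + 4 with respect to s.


Apply the power rule term by term:
  d/ds(-s^4) = -4s^3
  d/ds(s^3) = 3s^2
  d/ds(-4s^2) = -8s
  d/ds(6s) = 6
  d/ds(4) = 0
p'(s) = -4s^3 + 3s^2 - 8s + 6


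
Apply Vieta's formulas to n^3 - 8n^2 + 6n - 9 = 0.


Monic cubic n^3+bn^2+cn+d=0: sum=-b, pairwise sum=c, product=-d.
b=-8, c=6, d=-9
r1+r2+r3 = 8
r1r2+r1r3+r2r3 = 6
r1r2r3 = 9


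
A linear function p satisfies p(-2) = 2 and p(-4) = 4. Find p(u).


p(u) = mu + b. Using p(-2)=2, p(-4)=4:
m = (2 - 4)/(-2 + 4) = -2/2 = -1
b = 2 - m*(-2) = 2 - 2 = 0
p(u) = -u


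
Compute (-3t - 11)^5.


Expand (-3t - 11)^5 by repeated multiplication:
  (-3t - 11)^2 = 9t^2 + 66t + 121
  (-3t - 11)^3 = -27t^3 - 297t^2 - 1089t - 1331
  (-3t - 11)^4 = 81t^4 + 1188t^3 + 6534t^2 + 15972t + 14641
= -243t^5 - 4455t^4 - 32670t^3 - 119790t^2 - 219615t - 161051


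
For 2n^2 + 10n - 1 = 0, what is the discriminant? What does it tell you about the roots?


D = b^2 - 4ac = (10)^2 - 4(2)(-1) = 100 + 8 = 108
Since D > 0: two distinct irrational roots


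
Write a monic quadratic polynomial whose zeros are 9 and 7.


p(x) = (x - 9)(x - 7)
Expand: x^2 - 16x + 63


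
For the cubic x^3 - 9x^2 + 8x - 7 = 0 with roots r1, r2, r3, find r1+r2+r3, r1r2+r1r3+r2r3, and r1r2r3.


Monic cubic x^3+bx^2+cx+d=0: sum=-b, pairwise sum=c, product=-d.
b=-9, c=8, d=-7
r1+r2+r3 = 9
r1r2+r1r3+r2r3 = 8
r1r2r3 = 7


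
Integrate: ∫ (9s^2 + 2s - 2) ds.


Reverse power rule on each term:
  ∫ 9s^2 ds = 3s^3
  ∫ 2s ds = s^2
  ∫ -2 ds = -2s
F(s) = 3s^3 + s^2 - 2s + C


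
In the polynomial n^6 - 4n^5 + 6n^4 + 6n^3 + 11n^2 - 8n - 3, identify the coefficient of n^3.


Read off the coefficient of n^3: 6


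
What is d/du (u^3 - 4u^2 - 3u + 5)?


Apply the power rule term by term:
  d/du(u^3) = 3u^2
  d/du(-4u^2) = -8u
  d/du(-3u) = -3
  d/du(5) = 0
p'(u) = 3u^2 - 8u - 3


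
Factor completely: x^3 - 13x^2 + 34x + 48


Try integer roots (divisors of 48). x=8: p(8)=0.
Divide out (x - 8): quotient is x^2 - 5x - 6.
Factor the quadratic: (x - 6)(x + 1)
Result: (x - 8)(x - 6)(x + 1)


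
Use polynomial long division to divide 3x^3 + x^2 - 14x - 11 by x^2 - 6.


(3x^3 + x^2 - 14x - 11) / (x^2 - 6)
Step 1: 3x * (x^2 - 6) = 3x^3 - 18x; subtract.
Step 2: 1 * (x^2 - 6) = x^2 - 6; subtract.
Quotient: 3x + 1, Remainder: 4x - 5


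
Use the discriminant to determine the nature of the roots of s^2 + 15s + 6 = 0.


D = b^2 - 4ac = (15)^2 - 4(1)(6) = 225 - 24 = 201
Since D > 0: two distinct irrational roots


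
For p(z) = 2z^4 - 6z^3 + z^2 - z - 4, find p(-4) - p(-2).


p(-4) = 912
p(-2) = 82
p(-4) - p(-2) = 912 - 82 = 830


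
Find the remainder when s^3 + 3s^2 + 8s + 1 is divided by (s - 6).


By the Remainder Theorem, the remainder equals p(6):
  1*(6)^3 = 216
  3*(6)^2 = 108
  8*(6)^1 = 48
  constant: 1
Sum: 216 + 108 + 48 + 1 = 373


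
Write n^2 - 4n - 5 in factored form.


Roots satisfy r1 + r2 = -b/a = 4 and r1*r2 = c/a = -5.
So r1 = -1, r2 = 5.
n^2 - 4n - 5 = (n - r1)(n - r2) = (n + 1)(n - 5)


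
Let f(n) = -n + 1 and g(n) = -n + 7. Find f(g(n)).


Substitute g(n) into f:
f(g(n)) = -1*(-n + 7) + 1
Expand and combine: n - 6


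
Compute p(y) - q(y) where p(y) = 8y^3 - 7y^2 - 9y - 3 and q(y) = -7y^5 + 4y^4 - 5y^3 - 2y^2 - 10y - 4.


Distribute the minus sign:
  (8y^3 - 7y^2 - 9y - 3)
- (-7y^5 + 4y^4 - 5y^3 - 2y^2 - 10y - 4)
Negate second polynomial: 7y^5 - 4y^4 + 5y^3 + 2y^2 + 10y + 4
Add: 7y^5 - 4y^4 + 13y^3 - 5y^2 + y + 1


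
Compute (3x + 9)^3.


Expand (3x + 9)^3 by repeated multiplication:
  (3x + 9)^2 = 9x^2 + 54x + 81
= 27x^3 + 243x^2 + 729x + 729


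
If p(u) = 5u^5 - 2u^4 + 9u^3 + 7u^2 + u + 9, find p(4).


Using direct substitution:
  5 * (4)^5 = 5120
  -2 * (4)^4 = -512
  9 * (4)^3 = 576
  7 * (4)^2 = 112
  1 * (4)^1 = 4
  constant: 9
Sum = 5120 - 512 + 576 + 112 + 4 + 9 = 5309


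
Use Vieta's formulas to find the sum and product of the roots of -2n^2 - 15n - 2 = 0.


For an^2+bn+c=0: sum = -b/a, product = c/a.
a=-2, b=-15, c=-2
Sum = -(-15)/-2 = -15/2
Product = (-2)/-2 = 1


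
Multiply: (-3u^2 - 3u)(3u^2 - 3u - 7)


Distribute each term of the first polynomial:
  (-3u^2)(3u^2 - 3u - 7) = -9u^4 + 9u^3 + 21u^2
  (-3u)(3u^2 - 3u - 7) = -9u^3 + 9u^2 + 21u
Sum: -9u^4 + 30u^2 + 21u


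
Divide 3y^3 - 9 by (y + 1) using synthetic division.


Synthetic division with c = -1. Coefficients: 3, 0, 0, -9
Bring down 3.
  3 * -1 = -3; -3 + 0 = -3
  -3 * -1 = 3; 3 + 0 = 3
  3 * -1 = -3; -3 - 9 = -12
Quotient: 3y^2 - 3y + 3, Remainder: -12


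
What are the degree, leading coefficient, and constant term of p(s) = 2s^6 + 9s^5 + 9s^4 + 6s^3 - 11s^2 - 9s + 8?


Highest power of s is 6, with coefficient 2. Constant term is 8.
Degree = 6, leading coefficient = 2, constant term = 8


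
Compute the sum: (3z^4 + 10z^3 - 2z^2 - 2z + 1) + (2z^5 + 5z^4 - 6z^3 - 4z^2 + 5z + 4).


Align terms by degree and add:
  3z^4 + 10z^3 - 2z^2 - 2z + 1
+ 2z^5 + 5z^4 - 6z^3 - 4z^2 + 5z + 4
= 2z^5 + 8z^4 + 4z^3 - 6z^2 + 3z + 5


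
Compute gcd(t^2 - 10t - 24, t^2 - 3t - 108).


Factor each:
  t^2 - 10t - 24 = (t - 12)(t + 2)
  t^2 - 3t - 108 = (t - 12)(t + 9)
Common monic factor: t - 12


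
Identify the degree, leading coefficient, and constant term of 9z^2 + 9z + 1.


Highest power of z is 2, with coefficient 9. Constant term is 1.
Degree = 2, leading coefficient = 9, constant term = 1


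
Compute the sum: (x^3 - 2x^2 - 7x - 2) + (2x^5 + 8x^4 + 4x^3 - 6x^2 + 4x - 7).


Align terms by degree and add:
  x^3 - 2x^2 - 7x - 2
+ 2x^5 + 8x^4 + 4x^3 - 6x^2 + 4x - 7
= 2x^5 + 8x^4 + 5x^3 - 8x^2 - 3x - 9


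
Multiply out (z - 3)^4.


Expand (z - 3)^4 by repeated multiplication:
  (z - 3)^2 = z^2 - 6z + 9
  (z - 3)^3 = z^3 - 9z^2 + 27z - 27
= z^4 - 12z^3 + 54z^2 - 108z + 81


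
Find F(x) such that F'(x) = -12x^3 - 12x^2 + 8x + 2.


Reverse power rule on each term:
  ∫ -12x^3 dx = -3x^4
  ∫ -12x^2 dx = -4x^3
  ∫ 8x dx = 4x^2
  ∫ 2 dx = 2x
F(x) = -3x^4 - 4x^3 + 4x^2 + 2x + C


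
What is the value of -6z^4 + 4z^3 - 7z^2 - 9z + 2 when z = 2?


Using direct substitution:
  -6 * (2)^4 = -96
  4 * (2)^3 = 32
  -7 * (2)^2 = -28
  -9 * (2)^1 = -18
  constant: 2
Sum = -96 + 32 - 28 - 18 + 2 = -108


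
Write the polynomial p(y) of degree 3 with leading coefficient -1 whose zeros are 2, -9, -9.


p(y) = -(y - 2)(y + 9)(y + 9)
Expand: -y^3 - 16y^2 - 45y + 162


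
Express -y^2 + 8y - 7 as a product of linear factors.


Roots satisfy r1 + r2 = -b/a = 8 and r1*r2 = c/a = 7.
So r1 = 7, r2 = 1.
-y^2 + 8y - 7 = -(y - r1)(y - r2) = -(y - 7)(y - 1)


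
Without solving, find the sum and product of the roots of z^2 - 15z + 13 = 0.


For az^2+bz+c=0: sum = -b/a, product = c/a.
a=1, b=-15, c=13
Sum = -(-15)/1 = 15
Product = (13)/1 = 13


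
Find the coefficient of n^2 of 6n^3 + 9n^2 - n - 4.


Read off the coefficient of n^2: 9


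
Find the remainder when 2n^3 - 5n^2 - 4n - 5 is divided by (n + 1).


By the Remainder Theorem, the remainder equals p(-1):
  2*(-1)^3 = -2
  -5*(-1)^2 = -5
  -4*(-1)^1 = 4
  constant: -5
Sum: -2 - 5 + 4 - 5 = -8


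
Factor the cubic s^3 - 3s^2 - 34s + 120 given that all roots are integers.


Try integer roots (divisors of 120). s=4: p(4)=0.
Divide out (s - 4): quotient is s^2 + s - 30.
Factor the quadratic: (s + 6)(s - 5)
Result: (s - 4)(s + 6)(s - 5)


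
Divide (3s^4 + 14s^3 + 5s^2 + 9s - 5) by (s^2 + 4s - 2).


(3s^4 + 14s^3 + 5s^2 + 9s - 5) / (s^2 + 4s - 2)
Step 1: 3s^2 * (s^2 + 4s - 2) = 3s^4 + 12s^3 - 6s^2; subtract.
Step 2: 2s * (s^2 + 4s - 2) = 2s^3 + 8s^2 - 4s; subtract.
Step 3: 3 * (s^2 + 4s - 2) = 3s^2 + 12s - 6; subtract.
Quotient: 3s^2 + 2s + 3, Remainder: s + 1


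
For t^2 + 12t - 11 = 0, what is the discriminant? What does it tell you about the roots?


D = b^2 - 4ac = (12)^2 - 4(1)(-11) = 144 + 44 = 188
Since D > 0: two distinct irrational roots


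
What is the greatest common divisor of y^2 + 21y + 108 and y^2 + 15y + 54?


Factor each:
  y^2 + 21y + 108 = (y + 9)(y + 12)
  y^2 + 15y + 54 = (y + 9)(y + 6)
Common monic factor: y + 9


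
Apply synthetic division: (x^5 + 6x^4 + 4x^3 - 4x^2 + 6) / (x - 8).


Synthetic division with c = 8. Coefficients: 1, 6, 4, -4, 0, 6
Bring down 1.
  1 * 8 = 8; 8 + 6 = 14
  14 * 8 = 112; 112 + 4 = 116
  116 * 8 = 928; 928 - 4 = 924
  924 * 8 = 7392; 7392 + 0 = 7392
  7392 * 8 = 59136; 59136 + 6 = 59142
Quotient: x^4 + 14x^3 + 116x^2 + 924x + 7392, Remainder: 59142


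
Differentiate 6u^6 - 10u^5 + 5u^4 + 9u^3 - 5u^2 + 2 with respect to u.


Apply the power rule term by term:
  d/du(6u^6) = 36u^5
  d/du(-10u^5) = -50u^4
  d/du(5u^4) = 20u^3
  d/du(9u^3) = 27u^2
  d/du(-5u^2) = -10u
  d/du(2) = 0
p'(u) = 36u^5 - 50u^4 + 20u^3 + 27u^2 - 10u


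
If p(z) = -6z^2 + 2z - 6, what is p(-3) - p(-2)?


p(-3) = -66
p(-2) = -34
p(-3) - p(-2) = -66 + 34 = -32


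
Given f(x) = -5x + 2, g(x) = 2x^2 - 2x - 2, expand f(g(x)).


Substitute g(x) into f:
f(g(x)) = -5*(2x^2 - 2x - 2) + 2
Expand and combine: -10x^2 + 10x + 12


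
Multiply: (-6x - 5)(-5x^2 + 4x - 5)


Distribute each term of the first polynomial:
  (-6x)(-5x^2 + 4x - 5) = 30x^3 - 24x^2 + 30x
  (-5)(-5x^2 + 4x - 5) = 25x^2 - 20x + 25
Sum: 30x^3 + x^2 + 10x + 25


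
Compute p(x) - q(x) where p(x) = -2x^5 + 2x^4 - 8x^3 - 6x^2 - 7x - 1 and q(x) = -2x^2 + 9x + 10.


Distribute the minus sign:
  (-2x^5 + 2x^4 - 8x^3 - 6x^2 - 7x - 1)
- (-2x^2 + 9x + 10)
Negate second polynomial: 2x^2 - 9x - 10
Add: -2x^5 + 2x^4 - 8x^3 - 4x^2 - 16x - 11


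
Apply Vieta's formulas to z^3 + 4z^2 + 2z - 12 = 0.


Monic cubic z^3+bz^2+cz+d=0: sum=-b, pairwise sum=c, product=-d.
b=4, c=2, d=-12
r1+r2+r3 = -4
r1r2+r1r3+r2r3 = 2
r1r2r3 = 12


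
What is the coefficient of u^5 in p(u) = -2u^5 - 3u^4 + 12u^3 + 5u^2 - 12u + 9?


Read off the coefficient of u^5: -2


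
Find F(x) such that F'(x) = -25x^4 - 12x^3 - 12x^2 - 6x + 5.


Reverse power rule on each term:
  ∫ -25x^4 dx = -5x^5
  ∫ -12x^3 dx = -3x^4
  ∫ -12x^2 dx = -4x^3
  ∫ -6x dx = -3x^2
  ∫ 5 dx = 5x
F(x) = -5x^5 - 3x^4 - 4x^3 - 3x^2 + 5x + C


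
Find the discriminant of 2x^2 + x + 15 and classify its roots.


D = b^2 - 4ac = (1)^2 - 4(2)(15) = 1 - 120 = -119
Since D < 0: two complex conjugate roots (no real roots)


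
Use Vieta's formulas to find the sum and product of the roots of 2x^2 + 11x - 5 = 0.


For ax^2+bx+c=0: sum = -b/a, product = c/a.
a=2, b=11, c=-5
Sum = -(11)/2 = -11/2
Product = (-5)/2 = -5/2


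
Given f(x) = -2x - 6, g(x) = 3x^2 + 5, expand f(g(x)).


Substitute g(x) into f:
f(g(x)) = -2*(3x^2 + 5) + (-6)
Expand and combine: -6x^2 - 16


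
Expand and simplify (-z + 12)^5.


Expand (-z + 12)^5 by repeated multiplication:
  (-z + 12)^2 = z^2 - 24z + 144
  (-z + 12)^3 = -z^3 + 36z^2 - 432z + 1728
  (-z + 12)^4 = z^4 - 48z^3 + 864z^2 - 6912z + 20736
= -z^5 + 60z^4 - 1440z^3 + 17280z^2 - 103680z + 248832


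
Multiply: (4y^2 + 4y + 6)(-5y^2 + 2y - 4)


Distribute each term of the first polynomial:
  (4y^2)(-5y^2 + 2y - 4) = -20y^4 + 8y^3 - 16y^2
  (4y)(-5y^2 + 2y - 4) = -20y^3 + 8y^2 - 16y
  (6)(-5y^2 + 2y - 4) = -30y^2 + 12y - 24
Sum: -20y^4 - 12y^3 - 38y^2 - 4y - 24


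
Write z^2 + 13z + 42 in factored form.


Roots satisfy r1 + r2 = -b/a = -13 and r1*r2 = c/a = 42.
So r1 = -6, r2 = -7.
z^2 + 13z + 42 = (z - r1)(z - r2) = (z + 6)(z + 7)


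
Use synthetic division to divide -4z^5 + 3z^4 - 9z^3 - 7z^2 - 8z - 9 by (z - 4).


Synthetic division with c = 4. Coefficients: -4, 3, -9, -7, -8, -9
Bring down -4.
  -4 * 4 = -16; -16 + 3 = -13
  -13 * 4 = -52; -52 - 9 = -61
  -61 * 4 = -244; -244 - 7 = -251
  -251 * 4 = -1004; -1004 - 8 = -1012
  -1012 * 4 = -4048; -4048 - 9 = -4057
Quotient: -4z^4 - 13z^3 - 61z^2 - 251z - 1012, Remainder: -4057


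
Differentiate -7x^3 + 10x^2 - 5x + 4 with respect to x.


Apply the power rule term by term:
  d/dx(-7x^3) = -21x^2
  d/dx(10x^2) = 20x
  d/dx(-5x) = -5
  d/dx(4) = 0
p'(x) = -21x^2 + 20x - 5


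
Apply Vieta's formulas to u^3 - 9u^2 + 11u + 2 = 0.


Monic cubic u^3+bu^2+cu+d=0: sum=-b, pairwise sum=c, product=-d.
b=-9, c=11, d=2
r1+r2+r3 = 9
r1r2+r1r3+r2r3 = 11
r1r2r3 = -2


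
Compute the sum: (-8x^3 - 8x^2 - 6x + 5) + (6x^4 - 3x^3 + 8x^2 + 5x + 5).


Align terms by degree and add:
  -8x^3 - 8x^2 - 6x + 5
+ 6x^4 - 3x^3 + 8x^2 + 5x + 5
= 6x^4 - 11x^3 - x + 10


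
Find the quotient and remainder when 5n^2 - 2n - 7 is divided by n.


(5n^2 - 2n - 7) / (n)
Step 1: 5n * (n) = 5n^2; subtract.
Step 2: -2 * (n) = -2n; subtract.
Quotient: 5n - 2, Remainder: -7


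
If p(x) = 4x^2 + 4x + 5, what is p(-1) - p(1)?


p(-1) = 5
p(1) = 13
p(-1) - p(1) = 5 - 13 = -8


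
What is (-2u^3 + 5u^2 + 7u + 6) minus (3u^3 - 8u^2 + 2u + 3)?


Distribute the minus sign:
  (-2u^3 + 5u^2 + 7u + 6)
- (3u^3 - 8u^2 + 2u + 3)
Negate second polynomial: -3u^3 + 8u^2 - 2u - 3
Add: -5u^3 + 13u^2 + 5u + 3


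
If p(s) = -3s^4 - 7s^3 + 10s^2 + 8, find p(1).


Using direct substitution:
  -3 * (1)^4 = -3
  -7 * (1)^3 = -7
  10 * (1)^2 = 10
  0 * (1)^1 = 0
  constant: 8
Sum = -3 - 7 + 10 + 0 + 8 = 8


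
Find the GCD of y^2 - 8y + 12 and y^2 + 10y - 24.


Factor each:
  y^2 - 8y + 12 = (y - 2)(y - 6)
  y^2 + 10y - 24 = (y - 2)(y + 12)
Common monic factor: y - 2


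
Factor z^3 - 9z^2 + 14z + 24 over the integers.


Try integer roots (divisors of 24). z=4: p(4)=0.
Divide out (z - 4): quotient is z^2 - 5z - 6.
Factor the quadratic: (z - 6)(z + 1)
Result: (z - 4)(z - 6)(z + 1)


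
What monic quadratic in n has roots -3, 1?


p(n) = (n + 3)(n - 1)
Expand: n^2 + 2n - 3
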